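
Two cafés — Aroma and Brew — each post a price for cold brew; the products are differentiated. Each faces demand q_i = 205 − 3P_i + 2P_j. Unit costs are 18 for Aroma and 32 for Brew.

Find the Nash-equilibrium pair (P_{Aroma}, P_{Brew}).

67.375, 72.625

Aroma's profit: π = (P_{Aroma} − 18)(205 − 3P_{Aroma} + 2P_{Brew}).
∂π/∂P_{Aroma} = 259 − 6P_{Aroma} + 2P_{Brew} = 0 ⇒ P_{Aroma} = 259/6 + (1/3)P_{Brew}.
Similarly P_{Brew} = 301/6 + (1/3)P_{Aroma}.
Plugging P_{Brew} into Aroma's best response: P_{Aroma} = 259/6 + (1/3)(301/6 + (1/3)P_{Aroma}) ⇒ (8/9)P_{Aroma} = 539/9, so P_{Aroma} = 67.375.
Then P_{Brew} = 301/6 + (1/3)·67.375 = 72.625.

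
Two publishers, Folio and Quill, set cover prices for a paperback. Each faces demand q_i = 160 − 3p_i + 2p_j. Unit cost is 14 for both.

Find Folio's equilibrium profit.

3996.75

Folio's profit: π = (p_{Folio} − 14)(160 − 3p_{Folio} + 2p_{Quill}).
∂π/∂p_{Folio} = 202 − 6p_{Folio} + 2p_{Quill} = 0 ⇒ p_{Folio} = 101/3 + (1/3)p_{Quill}.
By symmetry p_{Quill} = p_{Folio}; substituting into the reaction function, (2/3)p_{Folio} = 101/3 and p_{Folio} = 50.5.
q_{Folio} = 160 − 3·50.5 + 2·50.5 = 109.5.
Profit = (50.5 − 14)·109.5 = 3996.75.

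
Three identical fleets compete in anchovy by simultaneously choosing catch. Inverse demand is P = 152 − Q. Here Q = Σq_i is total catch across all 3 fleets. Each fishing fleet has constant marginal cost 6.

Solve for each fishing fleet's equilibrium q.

A representative fishing fleet's profit is π_i = q_i(152 − Q) − 6q_i, with Q = q_i + Σ_{j≠i} q_j.
First-order condition: 146 − 2q_i − Σ_{j≠i} q_j = 0.
In a symmetric equilibrium every fishing fleet chooses the same q, so Σ_{j≠i} q_j = 2q. The condition becomes 146 − 4q = 0, giving q = 146/4 = 36.5.

36.5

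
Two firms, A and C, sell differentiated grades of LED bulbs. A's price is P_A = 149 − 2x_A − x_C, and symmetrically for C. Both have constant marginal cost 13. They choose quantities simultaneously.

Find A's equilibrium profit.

Firm A's profit: π = x_A(149 − 2x_A − x_C) − 13x_A.
∂π/∂x_A = 136 − 4x_A − x_C = 0 ⇒ x_A = 34 − 0.25x_C.
The game is symmetric, so in equilibrium x_C = x_A: the reaction function gives 1.25x_A = 34, hence x_A = 27.2.
P_A = 149 − 2·27.2 − 27.2 = 67.4.
Profit = (67.4 − 13)·27.2 = 1479.68.

1479.68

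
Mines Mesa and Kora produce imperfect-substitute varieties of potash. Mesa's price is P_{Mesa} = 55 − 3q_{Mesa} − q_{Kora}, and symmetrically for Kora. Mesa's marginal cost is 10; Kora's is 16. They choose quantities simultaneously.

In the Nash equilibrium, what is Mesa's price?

29.8

Mine Mesa's profit: π = q_{Mesa}(55 − 3q_{Mesa} − q_{Kora}) − 10q_{Mesa}.
∂π/∂q_{Mesa} = 45 − 6q_{Mesa} − q_{Kora} = 0 ⇒ q_{Mesa} = 7.5 − (1/6)q_{Kora}.
Similarly q_{Kora} = 6.5 − (1/6)q_{Mesa}.
Solving the two reaction functions simultaneously: (1 − (−1/6)(−1/6))q_{Mesa} = 7.5 − (1/6)·6.5, so (35/36)q_{Mesa} = 77/12 and q_{Mesa} = 6.6.
Then q_{Kora} = 6.5 − (1/6)·6.6 = 5.4.
P_{Mesa} = 55 − 3·6.6 − 5.4 = 29.8.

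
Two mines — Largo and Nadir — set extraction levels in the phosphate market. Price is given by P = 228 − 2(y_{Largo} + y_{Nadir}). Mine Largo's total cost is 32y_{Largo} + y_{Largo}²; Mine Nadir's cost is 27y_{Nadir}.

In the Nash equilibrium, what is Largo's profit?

1094.43

Mine Largo's profit: π = y_{Largo}(228 − 2(y_{Largo} + y_{Nadir})) − 32y_{Largo} − y_{Largo}².
∂π/∂y_{Largo} = 196 − 6y_{Largo} − 2y_{Nadir} = 0, so y_{Largo} = 98/3 − (1/3)y_{Nadir}.
For Nadir: ∂π/∂y_{Nadir} = 201 − 4y_{Nadir} − 2y_{Largo} = 0 ⇒ y_{Nadir} = 50.25 − 0.5y_{Largo}.
Solving the two reaction functions simultaneously: (1 − (−1/3)(−0.5))y_{Largo} = 98/3 − (1/3)·50.25, so (5/6)y_{Largo} = 191/12 and y_{Largo} = 19.1.
Then y_{Nadir} = 50.25 − 0.5·19.1 = 40.7.
Price P = 228 − 2·59.8 = 108.4.
Largo's profit: (108.4 − 32)·19.1 − (19.1)² = 1094.43.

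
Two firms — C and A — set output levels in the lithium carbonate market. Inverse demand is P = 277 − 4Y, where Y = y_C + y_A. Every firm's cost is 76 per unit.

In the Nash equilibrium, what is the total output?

33.5

Firm C's profit: π = y_C(277 − 4(y_C + y_A)) − 76y_C.
∂π/∂y_C = 201 − 8y_C − 4y_A = 0, so y_C = 25.125 − 0.5y_A.
The game is symmetric, so in equilibrium y_A = y_C: the reaction function gives 1.5y_C = 25.125, hence y_C = 16.75.
Total output: 16.75 + 16.75 = 33.5.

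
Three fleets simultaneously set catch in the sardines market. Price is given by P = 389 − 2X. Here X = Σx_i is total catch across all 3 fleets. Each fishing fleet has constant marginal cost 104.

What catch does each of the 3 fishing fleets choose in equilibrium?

A representative fishing fleet's profit is π_i = x_i(389 − 2X) − 104x_i, with X = x_i + Σ_{j≠i} x_j.
First-order condition: 285 − 4x_i − 2Σ_{j≠i} x_j = 0.
With identical fishing fleets, set every x_j = x: then 285 − 4x − 4x = 0, i.e. x = 285/8 = 35.625.

35.625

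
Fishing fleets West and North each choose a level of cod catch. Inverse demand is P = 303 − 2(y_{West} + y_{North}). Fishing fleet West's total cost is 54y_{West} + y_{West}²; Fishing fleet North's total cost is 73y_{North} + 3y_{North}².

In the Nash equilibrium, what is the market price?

199

Fishing fleet West's profit: π = y_{West}(303 − 2(y_{West} + y_{North})) − 54y_{West} − y_{West}².
∂π/∂y_{West} = 249 − 6y_{West} − 2y_{North} = 0, so y_{West} = 41.5 − (1/3)y_{North}.
For North: ∂π/∂y_{North} = 230 − 10y_{North} − 2y_{West} = 0 ⇒ y_{North} = 23 − 0.2y_{West}.
Solving the two reaction functions simultaneously: (1 − (−1/3)(−0.2))y_{West} = 41.5 − (1/3)·23, so (14/15)y_{West} = 203/6 and y_{West} = 36.25.
Then y_{North} = 23 − 0.2·36.25 = 15.75.
Equilibrium price: P = 303 − 2·52 = 199.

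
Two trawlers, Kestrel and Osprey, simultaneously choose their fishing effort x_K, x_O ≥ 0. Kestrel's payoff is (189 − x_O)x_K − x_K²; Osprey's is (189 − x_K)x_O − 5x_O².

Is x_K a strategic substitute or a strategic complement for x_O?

Expanding Kestrel's payoff: 189x_K − x_Ox_K − x_K².
∂π/∂x_K = 189 − x_O − 2x_K = 0, so x_K = 94.5 − 0.5x_O.
The best-response slope dx_K/dx_O = −0.5 < 0: the reaction function is downward-sloping, so the choices are strategic substitutes.

strategic substitutes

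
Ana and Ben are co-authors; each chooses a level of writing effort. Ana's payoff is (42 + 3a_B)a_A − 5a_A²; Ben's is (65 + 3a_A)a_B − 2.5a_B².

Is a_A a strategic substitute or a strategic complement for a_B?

Expanding Ana's payoff: 42a_A + 3a_Ba_A − 5a_A².
∂π/∂a_A = 42 + 3a_B − 10a_A = 0, so a_A = 4.2 + 0.3a_B.
The best-response slope da_A/da_B = 0.3 > 0: the reaction function is upward-sloping, so the choices are strategic complements.

strategic complements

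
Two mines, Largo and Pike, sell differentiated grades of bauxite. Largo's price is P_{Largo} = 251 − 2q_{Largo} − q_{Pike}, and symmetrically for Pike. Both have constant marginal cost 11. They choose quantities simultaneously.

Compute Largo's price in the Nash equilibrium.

Mine Largo's profit: π = q_{Largo}(251 − 2q_{Largo} − q_{Pike}) − 11q_{Largo}.
∂π/∂q_{Largo} = 240 − 4q_{Largo} − q_{Pike} = 0 ⇒ q_{Largo} = 60 − 0.25q_{Pike}.
The game is symmetric, so in equilibrium q_{Pike} = q_{Largo}: the reaction function gives 1.25q_{Largo} = 60, hence q_{Largo} = 48.
P_{Largo} = 251 − 2·48 − 48 = 107.

107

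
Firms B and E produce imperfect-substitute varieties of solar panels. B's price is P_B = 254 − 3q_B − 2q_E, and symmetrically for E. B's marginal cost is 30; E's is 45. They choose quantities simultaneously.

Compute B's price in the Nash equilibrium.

116.8125

Firm B's profit: π = q_B(254 − 3q_B − 2q_E) − 30q_B.
∂π/∂q_B = 224 − 6q_B − 2q_E = 0 ⇒ q_B = 112/3 − (1/3)q_E.
Similarly q_E = 209/6 − (1/3)q_B.
Solving the two reaction functions simultaneously: (1 − (−1/3)(−1/3))q_B = 112/3 − (1/3)·(209/6), so (8/9)q_B = 463/18 and q_B = 28.9375.
Then q_E = 209/6 − (1/3)·28.9375 = 25.1875.
P_B = 254 − 3·28.9375 − 2·25.1875 = 116.8125.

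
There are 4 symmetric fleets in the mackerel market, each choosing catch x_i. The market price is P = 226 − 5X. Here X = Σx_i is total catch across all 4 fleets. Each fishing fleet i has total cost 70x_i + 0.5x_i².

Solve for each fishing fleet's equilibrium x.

A representative fishing fleet's profit is π_i = x_i(226 − 5X) − 70x_i − 0.5x_i², with X = x_i + Σ_{j≠i} x_j.
First-order condition: 156 − 11x_i − 5Σ_{j≠i} x_j = 0.
In a symmetric equilibrium every fishing fleet chooses the same x, so Σ_{j≠i} x_j = 3x. The condition becomes 156 − 26x = 0, giving x = 156/26 = 6.

6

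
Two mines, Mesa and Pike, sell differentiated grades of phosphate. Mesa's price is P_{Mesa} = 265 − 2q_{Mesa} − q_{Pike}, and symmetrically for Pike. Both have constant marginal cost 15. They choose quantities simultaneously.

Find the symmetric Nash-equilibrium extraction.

50

Mine Mesa's profit: π = q_{Mesa}(265 − 2q_{Mesa} − q_{Pike}) − 15q_{Mesa}.
∂π/∂q_{Mesa} = 250 − 4q_{Mesa} − q_{Pike} = 0 ⇒ q_{Mesa} = 62.5 − 0.25q_{Pike}.
Setting q_{Mesa} = q_{Pike} in the reaction function: q_{Mesa} = 62.5 − 0.25q_{Mesa}, so q_{Mesa} = 62.5 / 1.25 = 50.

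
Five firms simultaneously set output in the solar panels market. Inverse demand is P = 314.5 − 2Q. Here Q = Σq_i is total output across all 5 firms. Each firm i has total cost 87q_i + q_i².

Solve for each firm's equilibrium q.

A representative firm's profit is π_i = q_i(314.5 − 2Q) − 87q_i − q_i², with Q = q_i + Σ_{j≠i} q_j.
First-order condition: 227.5 − 6q_i − 2Σ_{j≠i} q_j = 0.
Imposing symmetry (q_j = q for all j) turns Σ_{j≠i} q_j into 4q, so 227.5 = 14q and q = 16.25.

16.25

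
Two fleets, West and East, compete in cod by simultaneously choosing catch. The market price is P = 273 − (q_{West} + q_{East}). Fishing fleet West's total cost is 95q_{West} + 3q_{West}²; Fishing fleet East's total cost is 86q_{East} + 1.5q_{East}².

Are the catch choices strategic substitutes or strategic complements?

Fishing fleet West's profit: π = q_{West}(273 − (q_{West} + q_{East})) − 95q_{West} − 3q_{West}².
∂π/∂q_{West} = 178 − 8q_{West} − q_{East} = 0, so q_{West} = 22.25 − 0.125q_{East}.
The best-response slope dq_{West}/dq_{East} = −0.125 < 0: the reaction function is downward-sloping, so the choices are strategic substitutes.

strategic substitutes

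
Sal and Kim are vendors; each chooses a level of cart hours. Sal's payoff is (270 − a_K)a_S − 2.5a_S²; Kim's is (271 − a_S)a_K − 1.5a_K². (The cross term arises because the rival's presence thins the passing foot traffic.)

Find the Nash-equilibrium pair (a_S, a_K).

Expanding Sal's payoff: 270a_S − a_Ka_S − 2.5a_S².
∂π/∂a_S = 270 − a_K − 5a_S = 0, so a_S = 54 − 0.2a_K.
Likewise for Kim: a_K = 271/3 − (1/3)a_S.
Solving the two reaction functions simultaneously: (1 − (−0.2)(−1/3))a_S = 54 − 0.2·(271/3), so (14/15)a_S = 539/15 and a_S = 38.5.
Then a_K = 271/3 − (1/3)·38.5 = 77.5.

38.5, 77.5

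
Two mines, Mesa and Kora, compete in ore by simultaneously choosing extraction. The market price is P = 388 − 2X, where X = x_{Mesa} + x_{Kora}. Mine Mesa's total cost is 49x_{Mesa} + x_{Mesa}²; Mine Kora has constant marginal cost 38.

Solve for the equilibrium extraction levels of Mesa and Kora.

Mine Mesa's profit: π = x_{Mesa}(388 − 2(x_{Mesa} + x_{Kora})) − 49x_{Mesa} − x_{Mesa}².
∂π/∂x_{Mesa} = 339 − 6x_{Mesa} − 2x_{Kora} = 0, so x_{Mesa} = 56.5 − (1/3)x_{Kora}.
For Kora: ∂π/∂x_{Kora} = 350 − 4x_{Kora} − 2x_{Mesa} = 0 ⇒ x_{Kora} = 87.5 − 0.5x_{Mesa}.
Plugging x_{Kora} into Mesa's best response: x_{Mesa} = 56.5 − (1/3)(87.5 − 0.5x_{Mesa}) ⇒ (5/6)x_{Mesa} = 82/3, so x_{Mesa} = 32.8.
Then x_{Kora} = 87.5 − 0.5·32.8 = 71.1.

32.8, 71.1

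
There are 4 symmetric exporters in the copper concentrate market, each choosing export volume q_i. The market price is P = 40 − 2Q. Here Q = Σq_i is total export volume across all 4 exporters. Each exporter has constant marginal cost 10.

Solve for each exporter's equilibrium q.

3

A representative exporter's profit is π_i = q_i(40 − 2Q) − 10q_i, with Q = q_i + Σ_{j≠i} q_j.
First-order condition: 30 − 4q_i − 2Σ_{j≠i} q_j = 0.
In a symmetric equilibrium every exporter chooses the same q, so Σ_{j≠i} q_j = 3q. The condition becomes 30 − 10q = 0, giving q = 30/10 = 3.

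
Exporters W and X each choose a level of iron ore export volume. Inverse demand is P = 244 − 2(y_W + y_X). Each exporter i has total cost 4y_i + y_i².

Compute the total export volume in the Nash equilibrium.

60

Exporter W's profit: π = y_W(244 − 2(y_W + y_X)) − 4y_W − y_W².
∂π/∂y_W = 240 − 6y_W − 2y_X = 0, so y_W = 40 − (1/3)y_X.
Setting y_W = y_X in the reaction function: y_W = 40 − (1/3)y_W, so y_W = 40 / (4/3) = 30.
Total export volume: 30 + 30 = 60.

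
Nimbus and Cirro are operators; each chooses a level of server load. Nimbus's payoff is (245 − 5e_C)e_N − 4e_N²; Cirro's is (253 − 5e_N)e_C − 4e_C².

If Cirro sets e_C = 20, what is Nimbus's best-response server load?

18.125

Expanding Nimbus's payoff: 245e_N − 5e_Ce_N − 4e_N².
∂π/∂e_N = 245 − 5e_C − 8e_N = 0, so e_N = 30.625 − 0.625e_C.
At e_C = 20: e_N = 30.625 − 0.625·20 = 18.125.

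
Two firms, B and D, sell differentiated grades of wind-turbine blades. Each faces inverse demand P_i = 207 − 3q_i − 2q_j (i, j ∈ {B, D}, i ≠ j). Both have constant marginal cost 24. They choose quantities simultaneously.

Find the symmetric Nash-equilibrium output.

22.875

Firm B's profit: π = q_B(207 − 3q_B − 2q_D) − 24q_B.
∂π/∂q_B = 183 − 6q_B − 2q_D = 0 ⇒ q_B = 30.5 − (1/3)q_D.
Setting q_B = q_D in the reaction function: q_B = 30.5 − (1/3)q_B, so q_B = 30.5 / (4/3) = 22.875.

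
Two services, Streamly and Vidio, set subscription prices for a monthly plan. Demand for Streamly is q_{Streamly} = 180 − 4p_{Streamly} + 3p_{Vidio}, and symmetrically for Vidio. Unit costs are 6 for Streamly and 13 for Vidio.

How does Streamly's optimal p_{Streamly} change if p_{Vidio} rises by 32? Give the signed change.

Streamly's profit: π = (p_{Streamly} − 6)(180 − 4p_{Streamly} + 3p_{Vidio}).
∂π/∂p_{Streamly} = 204 − 8p_{Streamly} + 3p_{Vidio} = 0 ⇒ p_{Streamly} = 25.5 + 0.375p_{Vidio}.
The reaction-function slope is 0.375, so a 32-unit rise in p_{Vidio} moves p_{Streamly} by 0.375 × 32 = 12. Streamly's best response rises — the actions are strategic complements.

12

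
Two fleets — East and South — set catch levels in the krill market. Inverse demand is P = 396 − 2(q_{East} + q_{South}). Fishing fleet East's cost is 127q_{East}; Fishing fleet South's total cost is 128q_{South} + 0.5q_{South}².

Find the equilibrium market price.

Fishing fleet East's profit: π = q_{East}(396 − 2(q_{East} + q_{South})) − 127q_{East}.
∂π/∂q_{East} = 269 − 4q_{East} − 2q_{South} = 0, so q_{East} = 67.25 − 0.5q_{South}.
For South: ∂π/∂q_{South} = 268 − 5q_{South} − 2q_{East} = 0 ⇒ q_{South} = 53.6 − 0.4q_{East}.
Solving the two reaction functions simultaneously: (1 − (−0.5)(−0.4))q_{East} = 67.25 − 0.5·53.6, so 0.8q_{East} = 40.45 and q_{East} = 50.5625.
Then q_{South} = 53.6 − 0.4·50.5625 = 33.375.
Equilibrium price: P = 396 − 2·83.9375 = 228.125.

228.125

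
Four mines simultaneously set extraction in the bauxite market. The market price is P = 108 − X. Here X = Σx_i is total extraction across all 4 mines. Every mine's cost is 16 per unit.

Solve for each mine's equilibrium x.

18.4

A representative mine's profit is π_i = x_i(108 − X) − 16x_i, with X = x_i + Σ_{j≠i} x_j.
First-order condition: 92 − 2x_i − Σ_{j≠i} x_j = 0.
With identical mines, set every x_j = x: then 92 − 2x − 3x = 0, i.e. x = 92/5 = 18.4.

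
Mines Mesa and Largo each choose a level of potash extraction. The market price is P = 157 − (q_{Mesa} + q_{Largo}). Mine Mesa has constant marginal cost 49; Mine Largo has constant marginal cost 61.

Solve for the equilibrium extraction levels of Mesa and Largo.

40, 28

Mine Mesa's profit: π = q_{Mesa}(157 − (q_{Mesa} + q_{Largo})) − 49q_{Mesa}.
∂π/∂q_{Mesa} = 108 − 2q_{Mesa} − q_{Largo} = 0, so q_{Mesa} = 54 − 0.5q_{Largo}.
By the same steps for Largo: q_{Largo} = 48 − 0.5q_{Mesa}.
Solving the two reaction functions simultaneously: (1 − (−0.5)(−0.5))q_{Mesa} = 54 − 0.5·48, so 0.75q_{Mesa} = 30 and q_{Mesa} = 40.
Then q_{Largo} = 48 − 0.5·40 = 28.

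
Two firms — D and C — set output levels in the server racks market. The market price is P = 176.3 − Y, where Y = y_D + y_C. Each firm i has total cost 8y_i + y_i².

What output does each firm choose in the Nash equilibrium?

Firm D's profit: π = y_D(176.3 − (y_D + y_C)) − 8y_D − y_D².
∂π/∂y_D = 168.3 − 4y_D − y_C = 0, so y_D = 42.075 − 0.25y_C.
The game is symmetric, so in equilibrium y_C = y_D: the reaction function gives 1.25y_D = 42.075, hence y_D = 33.66.

33.66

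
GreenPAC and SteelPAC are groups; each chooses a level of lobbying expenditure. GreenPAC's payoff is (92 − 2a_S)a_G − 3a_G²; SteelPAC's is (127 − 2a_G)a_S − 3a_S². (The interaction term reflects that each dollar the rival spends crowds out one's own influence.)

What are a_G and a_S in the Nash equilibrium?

9.3125, 18.0625

Expanding GreenPAC's payoff: 92a_G − 2a_Sa_G − 3a_G².
∂π/∂a_G = 92 − 2a_S − 6a_G = 0, so a_G = 46/3 − (1/3)a_S.
Likewise for SteelPAC: a_S = 127/6 − (1/3)a_G.
Substituting the second reaction function into the first: a_G = 46/3 − (1/3)(127/6 − (1/3)a_G), which gives (8/9)a_G = 149/18 ⇒ a_G = 9.3125.
Then a_S = 127/6 − (1/3)·9.3125 = 18.0625.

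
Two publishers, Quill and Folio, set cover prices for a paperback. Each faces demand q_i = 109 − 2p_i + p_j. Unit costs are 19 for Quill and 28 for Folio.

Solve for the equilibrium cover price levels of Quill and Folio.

Quill's profit: π = (p_{Quill} − 19)(109 − 2p_{Quill} + p_{Folio}).
∂π/∂p_{Quill} = 147 − 4p_{Quill} + p_{Folio} = 0 ⇒ p_{Quill} = 36.75 + 0.25p_{Folio}.
Similarly p_{Folio} = 41.25 + 0.25p_{Quill}.
Plugging p_{Folio} into Quill's best response: p_{Quill} = 36.75 + 0.25(41.25 + 0.25p_{Quill}) ⇒ 0.9375p_{Quill} = 47.0625, so p_{Quill} = 50.2.
Then p_{Folio} = 41.25 + 0.25·50.2 = 53.8.

50.2, 53.8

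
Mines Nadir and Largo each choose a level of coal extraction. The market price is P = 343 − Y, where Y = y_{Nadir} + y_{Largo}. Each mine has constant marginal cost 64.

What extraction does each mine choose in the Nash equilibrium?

Mine Nadir's profit: π = y_{Nadir}(343 − (y_{Nadir} + y_{Largo})) − 64y_{Nadir}.
∂π/∂y_{Nadir} = 279 − 2y_{Nadir} − y_{Largo} = 0, so y_{Nadir} = 139.5 − 0.5y_{Largo}.
By symmetry y_{Largo} = y_{Nadir}; substituting into the reaction function, 1.5y_{Nadir} = 139.5 and y_{Nadir} = 93.

93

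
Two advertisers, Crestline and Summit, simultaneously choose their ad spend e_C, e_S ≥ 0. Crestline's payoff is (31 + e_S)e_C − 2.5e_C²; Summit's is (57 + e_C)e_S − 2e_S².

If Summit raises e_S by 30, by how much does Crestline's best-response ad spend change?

6

Expanding Crestline's payoff: 31e_C + e_Se_C − 2.5e_C².
∂π/∂e_C = 31 + e_S − 5e_C = 0, so e_C = 6.2 + 0.2e_S.
The reaction-function slope is 0.2, so a 30-unit rise in e_S moves e_C by 0.2 × 30 = 6. Crestline's best response rises — the actions are strategic complements.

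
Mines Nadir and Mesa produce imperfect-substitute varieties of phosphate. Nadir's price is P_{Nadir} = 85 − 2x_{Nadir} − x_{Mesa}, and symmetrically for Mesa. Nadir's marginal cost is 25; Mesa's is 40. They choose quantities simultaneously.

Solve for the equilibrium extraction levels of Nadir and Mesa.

13, 8

Mine Nadir's profit: π = x_{Nadir}(85 − 2x_{Nadir} − x_{Mesa}) − 25x_{Nadir}.
∂π/∂x_{Nadir} = 60 − 4x_{Nadir} − x_{Mesa} = 0 ⇒ x_{Nadir} = 15 − 0.25x_{Mesa}.
Similarly x_{Mesa} = 11.25 − 0.25x_{Nadir}.
Substituting the second reaction function into the first: x_{Nadir} = 15 − 0.25(11.25 − 0.25x_{Nadir}), which gives 0.9375x_{Nadir} = 12.1875 ⇒ x_{Nadir} = 13.
Then x_{Mesa} = 11.25 − 0.25·13 = 8.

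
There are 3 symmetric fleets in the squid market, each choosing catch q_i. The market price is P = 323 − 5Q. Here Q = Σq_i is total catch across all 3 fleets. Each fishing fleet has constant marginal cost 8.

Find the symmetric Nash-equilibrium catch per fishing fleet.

A representative fishing fleet's profit is π_i = q_i(323 − 5Q) − 8q_i, with Q = q_i + Σ_{j≠i} q_j.
First-order condition: 315 − 10q_i − 5Σ_{j≠i} q_j = 0.
In a symmetric equilibrium every fishing fleet chooses the same q, so Σ_{j≠i} q_j = 2q. The condition becomes 315 − 20q = 0, giving q = 315/20 = 15.75.

15.75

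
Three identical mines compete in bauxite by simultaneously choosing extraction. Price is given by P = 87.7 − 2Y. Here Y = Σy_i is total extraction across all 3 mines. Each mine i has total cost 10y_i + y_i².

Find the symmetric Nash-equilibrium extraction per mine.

7.77

A representative mine's profit is π_i = y_i(87.7 − 2Y) − 10y_i − y_i², with Y = y_i + Σ_{j≠i} y_j.
First-order condition: 77.7 − 6y_i − 2Σ_{j≠i} y_j = 0.
In a symmetric equilibrium every mine chooses the same y, so Σ_{j≠i} y_j = 2y. The condition becomes 77.7 − 10y = 0, giving y = 77.7/10 = 7.77.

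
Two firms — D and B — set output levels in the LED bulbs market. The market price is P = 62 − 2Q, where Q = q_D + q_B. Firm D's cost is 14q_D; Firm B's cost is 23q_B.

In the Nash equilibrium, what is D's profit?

Firm D's profit: π = q_D(62 − 2(q_D + q_B)) − 14q_D.
∂π/∂q_D = 48 − 4q_D − 2q_B = 0, so q_D = 12 − 0.5q_B.
By the same steps for B: q_B = 9.75 − 0.5q_D.
Substituting the second reaction function into the first: q_D = 12 − 0.5(9.75 − 0.5q_D), which gives 0.75q_D = 7.125 ⇒ q_D = 9.5.
Then q_B = 9.75 − 0.5·9.5 = 5.
Price P = 62 − 2·14.5 = 33.
D's profit: (33 − 14)·9.5 = 180.5.

180.5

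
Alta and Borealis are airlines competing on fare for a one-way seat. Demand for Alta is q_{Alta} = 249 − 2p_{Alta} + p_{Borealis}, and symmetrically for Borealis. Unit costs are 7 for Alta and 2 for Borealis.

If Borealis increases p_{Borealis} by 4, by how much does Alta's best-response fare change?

1

Alta's profit: π = (p_{Alta} − 7)(249 − 2p_{Alta} + p_{Borealis}).
∂π/∂p_{Alta} = 263 − 4p_{Alta} + p_{Borealis} = 0 ⇒ p_{Alta} = 65.75 + 0.25p_{Borealis}.
The reaction-function slope is 0.25, so a 4-unit rise in p_{Borealis} moves p_{Alta} by 0.25 × 4 = 1. Alta's best response rises — the actions are strategic complements.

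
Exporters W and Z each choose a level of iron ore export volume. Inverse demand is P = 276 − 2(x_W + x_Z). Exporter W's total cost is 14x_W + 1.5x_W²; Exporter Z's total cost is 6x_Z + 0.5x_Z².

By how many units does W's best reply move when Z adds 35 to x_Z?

Exporter W's profit: π = x_W(276 − 2(x_W + x_Z)) − 14x_W − 1.5x_W².
∂π/∂x_W = 262 − 7x_W − 2x_Z = 0, so x_W = 262/7 − (2/7)x_Z.
The reaction-function slope is −2/7, so a 35-unit rise in x_Z moves x_W by −2/7 × 35 = −10. W's best response falls — the actions are strategic substitutes.

-10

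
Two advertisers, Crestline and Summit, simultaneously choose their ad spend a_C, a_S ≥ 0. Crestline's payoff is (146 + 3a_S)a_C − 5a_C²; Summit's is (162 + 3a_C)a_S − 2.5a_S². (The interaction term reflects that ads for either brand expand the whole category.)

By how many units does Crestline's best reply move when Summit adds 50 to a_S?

15

Expanding Crestline's payoff: 146a_C + 3a_Sa_C − 5a_C².
∂π/∂a_C = 146 + 3a_S − 10a_C = 0, so a_C = 14.6 + 0.3a_S.
The reaction-function slope is 0.3, so a 50-unit rise in a_S moves a_C by 0.3 × 50 = 15. Crestline's best response rises — the actions are strategic complements.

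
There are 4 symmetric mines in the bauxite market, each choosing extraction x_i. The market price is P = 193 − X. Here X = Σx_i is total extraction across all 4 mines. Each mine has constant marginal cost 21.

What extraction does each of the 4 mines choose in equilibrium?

34.4

A representative mine's profit is π_i = x_i(193 − X) − 21x_i, with X = x_i + Σ_{j≠i} x_j.
First-order condition: 172 − 2x_i − Σ_{j≠i} x_j = 0.
In a symmetric equilibrium every mine chooses the same x, so Σ_{j≠i} x_j = 3x. The condition becomes 172 − 5x = 0, giving x = 172/5 = 34.4.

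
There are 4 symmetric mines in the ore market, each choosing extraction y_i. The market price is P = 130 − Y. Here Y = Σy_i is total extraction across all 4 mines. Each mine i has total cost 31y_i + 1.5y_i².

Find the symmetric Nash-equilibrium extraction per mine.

A representative mine's profit is π_i = y_i(130 − Y) − 31y_i − 1.5y_i², with Y = y_i + Σ_{j≠i} y_j.
First-order condition: 99 − 5y_i − Σ_{j≠i} y_j = 0.
Imposing symmetry (y_j = y for all j) turns Σ_{j≠i} y_j into 3y, so 99 = 8y and y = 12.375.

12.375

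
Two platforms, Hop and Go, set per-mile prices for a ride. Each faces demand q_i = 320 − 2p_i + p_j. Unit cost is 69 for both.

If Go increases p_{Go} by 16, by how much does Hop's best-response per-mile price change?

4

Hop's profit: π = (p_{Hop} − 69)(320 − 2p_{Hop} + p_{Go}).
∂π/∂p_{Hop} = 458 − 4p_{Hop} + p_{Go} = 0 ⇒ p_{Hop} = 114.5 + 0.25p_{Go}.
The reaction-function slope is 0.25, so a 16-unit rise in p_{Go} moves p_{Hop} by 0.25 × 16 = 4. Hop's best response rises — the actions are strategic complements.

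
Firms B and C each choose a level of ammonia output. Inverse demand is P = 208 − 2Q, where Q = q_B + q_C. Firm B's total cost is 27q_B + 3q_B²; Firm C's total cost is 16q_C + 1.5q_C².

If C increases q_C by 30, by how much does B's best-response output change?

Firm B's profit: π = q_B(208 − 2(q_B + q_C)) − 27q_B − 3q_B².
∂π/∂q_B = 181 − 10q_B − 2q_C = 0, so q_B = 18.1 − 0.2q_C.
The reaction-function slope is −0.2, so a 30-unit rise in q_C moves q_B by −0.2 × 30 = −6. B's best response falls — the actions are strategic substitutes.

-6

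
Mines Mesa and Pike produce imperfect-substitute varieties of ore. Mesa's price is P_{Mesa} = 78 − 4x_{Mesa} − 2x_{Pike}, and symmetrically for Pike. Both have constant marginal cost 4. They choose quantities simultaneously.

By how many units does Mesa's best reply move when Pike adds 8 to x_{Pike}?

-2

Mine Mesa's profit: π = x_{Mesa}(78 − 4x_{Mesa} − 2x_{Pike}) − 4x_{Mesa}.
∂π/∂x_{Mesa} = 74 − 8x_{Mesa} − 2x_{Pike} = 0 ⇒ x_{Mesa} = 9.25 − 0.25x_{Pike}.
The reaction-function slope is −0.25, so an 8-unit rise in x_{Pike} moves x_{Mesa} by −0.25 × 8 = −2. Mesa's best response falls — the actions are strategic substitutes.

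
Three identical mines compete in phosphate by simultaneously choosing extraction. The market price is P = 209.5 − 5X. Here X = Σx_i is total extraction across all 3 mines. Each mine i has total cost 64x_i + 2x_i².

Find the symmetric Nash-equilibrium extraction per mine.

A representative mine's profit is π_i = x_i(209.5 − 5X) − 64x_i − 2x_i², with X = x_i + Σ_{j≠i} x_j.
First-order condition: 145.5 − 14x_i − 5Σ_{j≠i} x_j = 0.
With identical mines, set every x_j = x: then 145.5 − 14x − 10x = 0, i.e. x = 145.5/24 = 6.0625.

6.0625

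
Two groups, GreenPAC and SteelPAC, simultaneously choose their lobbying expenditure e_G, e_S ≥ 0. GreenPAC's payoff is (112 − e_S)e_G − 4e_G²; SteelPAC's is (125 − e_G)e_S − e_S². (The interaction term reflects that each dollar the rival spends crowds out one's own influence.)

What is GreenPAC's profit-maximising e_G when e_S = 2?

Expanding GreenPAC's payoff: 112e_G − e_Se_G − 4e_G².
∂π/∂e_G = 112 − e_S − 8e_G = 0, so e_G = 14 − 0.125e_S.
At e_S = 2: e_G = 14 − 0.125·2 = 13.75.

13.75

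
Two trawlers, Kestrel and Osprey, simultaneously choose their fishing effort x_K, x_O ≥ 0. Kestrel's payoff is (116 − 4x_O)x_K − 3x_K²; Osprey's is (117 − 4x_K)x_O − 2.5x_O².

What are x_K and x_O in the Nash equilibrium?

8, 17

Expanding Kestrel's payoff: 116x_K − 4x_Ox_K − 3x_K².
∂π/∂x_K = 116 − 4x_O − 6x_K = 0, so x_K = 58/3 − (2/3)x_O.
Likewise for Osprey: x_O = 23.4 − 0.8x_K.
Plugging x_O into Kestrel's best response: x_K = 58/3 − (2/3)(23.4 − 0.8x_K) ⇒ (7/15)x_K = 56/15, so x_K = 8.
Then x_O = 23.4 − 0.8·8 = 17.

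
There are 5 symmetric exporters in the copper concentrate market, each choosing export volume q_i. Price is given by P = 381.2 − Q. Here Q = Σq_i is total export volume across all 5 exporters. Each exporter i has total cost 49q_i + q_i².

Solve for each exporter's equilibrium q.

41.525

A representative exporter's profit is π_i = q_i(381.2 − Q) − 49q_i − q_i², with Q = q_i + Σ_{j≠i} q_j.
First-order condition: 332.2 − 4q_i − Σ_{j≠i} q_j = 0.
In a symmetric equilibrium every exporter chooses the same q, so Σ_{j≠i} q_j = 4q. The condition becomes 332.2 − 8q = 0, giving q = 332.2/8 = 41.525.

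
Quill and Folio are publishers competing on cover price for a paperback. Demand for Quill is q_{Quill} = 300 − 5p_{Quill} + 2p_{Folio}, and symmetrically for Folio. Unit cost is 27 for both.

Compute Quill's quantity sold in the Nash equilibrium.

136.875

Quill's profit: π = (p_{Quill} − 27)(300 − 5p_{Quill} + 2p_{Folio}).
∂π/∂p_{Quill} = 435 − 10p_{Quill} + 2p_{Folio} = 0 ⇒ p_{Quill} = 43.5 + 0.2p_{Folio}.
The game is symmetric, so in equilibrium p_{Folio} = p_{Quill}: the reaction function gives 0.8p_{Quill} = 43.5, hence p_{Quill} = 54.375.
q_{Quill} = 300 − 5·54.375 + 2·54.375 = 136.875.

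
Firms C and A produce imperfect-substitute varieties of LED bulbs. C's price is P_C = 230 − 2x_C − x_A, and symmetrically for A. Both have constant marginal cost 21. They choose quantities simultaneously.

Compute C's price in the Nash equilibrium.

Firm C's profit: π = x_C(230 − 2x_C − x_A) − 21x_C.
∂π/∂x_C = 209 − 4x_C − x_A = 0 ⇒ x_C = 52.25 − 0.25x_A.
Setting x_C = x_A in the reaction function: x_C = 52.25 − 0.25x_C, so x_C = 52.25 / 1.25 = 41.8.
P_C = 230 − 2·41.8 − 41.8 = 104.6.

104.6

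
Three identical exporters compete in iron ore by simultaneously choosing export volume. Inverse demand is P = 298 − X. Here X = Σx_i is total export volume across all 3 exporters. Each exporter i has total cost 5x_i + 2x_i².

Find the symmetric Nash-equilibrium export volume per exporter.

36.625

A representative exporter's profit is π_i = x_i(298 − X) − 5x_i − 2x_i², with X = x_i + Σ_{j≠i} x_j.
First-order condition: 293 − 6x_i − Σ_{j≠i} x_j = 0.
Imposing symmetry (x_j = x for all j) turns Σ_{j≠i} x_j into 2x, so 293 = 8x and x = 36.625.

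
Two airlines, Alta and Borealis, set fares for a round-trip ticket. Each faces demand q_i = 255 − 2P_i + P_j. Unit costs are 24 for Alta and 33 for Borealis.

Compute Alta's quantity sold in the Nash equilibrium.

Alta's profit: π = (P_{Alta} − 24)(255 − 2P_{Alta} + P_{Borealis}).
∂π/∂P_{Alta} = 303 − 4P_{Alta} + P_{Borealis} = 0 ⇒ P_{Alta} = 75.75 + 0.25P_{Borealis}.
Similarly P_{Borealis} = 80.25 + 0.25P_{Alta}.
Substituting the second reaction function into the first: P_{Alta} = 75.75 + 0.25(80.25 + 0.25P_{Alta}), which gives 0.9375P_{Alta} = 95.8125 ⇒ P_{Alta} = 102.2.
Then P_{Borealis} = 80.25 + 0.25·102.2 = 105.8.
q_{Alta} = 255 − 2·102.2 + 105.8 = 156.4.

156.4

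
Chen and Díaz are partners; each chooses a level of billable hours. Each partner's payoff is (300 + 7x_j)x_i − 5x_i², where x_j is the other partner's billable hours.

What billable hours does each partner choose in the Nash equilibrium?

Chen's payoff is (300 + 7x_D)x_C − 5x_C².
∂π/∂x_C = 300 + 7x_D − 10x_C = 0, so x_C = 30 + 0.7x_D.
The game is symmetric, so in equilibrium x_D = x_C: the reaction function gives 0.3x_C = 30, hence x_C = 100.

100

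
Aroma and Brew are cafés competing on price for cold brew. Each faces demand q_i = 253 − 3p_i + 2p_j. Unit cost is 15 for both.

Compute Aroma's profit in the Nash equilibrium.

Aroma's profit: π = (p_{Aroma} − 15)(253 − 3p_{Aroma} + 2p_{Brew}).
∂π/∂p_{Aroma} = 298 − 6p_{Aroma} + 2p_{Brew} = 0 ⇒ p_{Aroma} = 149/3 + (1/3)p_{Brew}.
Setting p_{Aroma} = p_{Brew} in the reaction function: p_{Aroma} = 149/3 + (1/3)p_{Aroma}, so p_{Aroma} = (149/3) / (2/3) = 74.5.
q_{Aroma} = 253 − 3·74.5 + 2·74.5 = 178.5.
Profit = (74.5 − 15)·178.5 = 10620.75.

10620.75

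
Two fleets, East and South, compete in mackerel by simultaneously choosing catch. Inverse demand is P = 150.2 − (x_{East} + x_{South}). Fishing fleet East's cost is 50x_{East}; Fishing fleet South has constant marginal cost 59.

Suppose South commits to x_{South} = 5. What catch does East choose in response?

47.6

Fishing fleet East's profit: π = x_{East}(150.2 − (x_{East} + x_{South})) − 50x_{East}.
∂π/∂x_{East} = 100.2 − 2x_{East} − x_{South} = 0, so x_{East} = 50.1 − 0.5x_{South}.
At x_{South} = 5: x_{East} = 50.1 − 0.5·5 = 47.6.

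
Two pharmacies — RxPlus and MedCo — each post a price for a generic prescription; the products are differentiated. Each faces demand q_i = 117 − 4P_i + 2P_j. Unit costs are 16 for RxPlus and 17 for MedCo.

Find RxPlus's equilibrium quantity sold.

57.2

RxPlus's profit: π = (P_{RxPlus} − 16)(117 − 4P_{RxPlus} + 2P_{MedCo}).
∂π/∂P_{RxPlus} = 181 − 8P_{RxPlus} + 2P_{MedCo} = 0 ⇒ P_{RxPlus} = 22.625 + 0.25P_{MedCo}.
Similarly P_{MedCo} = 23.125 + 0.25P_{RxPlus}.
Solving the two reaction functions simultaneously: (1 − (0.25)(0.25))P_{RxPlus} = 22.625 + 0.25·23.125, so 0.9375P_{RxPlus} = 909/32 and P_{RxPlus} = 30.3.
Then P_{MedCo} = 23.125 + 0.25·30.3 = 30.7.
q_{RxPlus} = 117 − 4·30.3 + 2·30.7 = 57.2.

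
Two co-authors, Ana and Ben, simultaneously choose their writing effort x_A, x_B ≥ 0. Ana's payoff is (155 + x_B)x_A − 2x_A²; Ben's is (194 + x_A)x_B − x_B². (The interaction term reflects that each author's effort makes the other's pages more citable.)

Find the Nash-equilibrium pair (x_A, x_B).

Expanding Ana's payoff: 155x_A + x_Bx_A − 2x_A².
∂π/∂x_A = 155 + x_B − 4x_A = 0, so x_A = 38.75 + 0.25x_B.
Likewise for Ben: x_B = 97 + 0.5x_A.
Solving the two reaction functions simultaneously: (1 − (0.25)(0.5))x_A = 38.75 + 0.25·97, so 0.875x_A = 63 and x_A = 72.
Then x_B = 97 + 0.5·72 = 133.

72, 133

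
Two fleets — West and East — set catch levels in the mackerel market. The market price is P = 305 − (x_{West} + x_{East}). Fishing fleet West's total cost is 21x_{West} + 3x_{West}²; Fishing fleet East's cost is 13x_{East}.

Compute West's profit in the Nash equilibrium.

1354.24

Fishing fleet West's profit: π = x_{West}(305 − (x_{West} + x_{East})) − 21x_{West} − 3x_{West}².
∂π/∂x_{West} = 284 − 8x_{West} − x_{East} = 0, so x_{West} = 35.5 − 0.125x_{East}.
For East: ∂π/∂x_{East} = 292 − 2x_{East} − x_{West} = 0 ⇒ x_{East} = 146 − 0.5x_{West}.
Substituting the second reaction function into the first: x_{West} = 35.5 − 0.125(146 − 0.5x_{West}), which gives 0.9375x_{West} = 17.25 ⇒ x_{West} = 18.4.
Then x_{East} = 146 − 0.5·18.4 = 136.8.
Price P = 305 − 155.2 = 149.8.
West's profit: (149.8 − 21)·18.4 − 3(18.4)² = 1354.24.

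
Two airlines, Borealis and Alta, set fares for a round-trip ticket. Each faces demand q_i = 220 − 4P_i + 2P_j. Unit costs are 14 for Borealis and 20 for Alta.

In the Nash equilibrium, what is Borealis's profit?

Borealis's profit: π = (P_{Borealis} − 14)(220 − 4P_{Borealis} + 2P_{Alta}).
∂π/∂P_{Borealis} = 276 − 8P_{Borealis} + 2P_{Alta} = 0 ⇒ P_{Borealis} = 34.5 + 0.25P_{Alta}.
Similarly P_{Alta} = 37.5 + 0.25P_{Borealis}.
Solving the two reaction functions simultaneously: (1 − (0.25)(0.25))P_{Borealis} = 34.5 + 0.25·37.5, so 0.9375P_{Borealis} = 43.875 and P_{Borealis} = 46.8.
Then P_{Alta} = 37.5 + 0.25·46.8 = 49.2.
q_{Borealis} = 220 − 4·46.8 + 2·49.2 = 131.2.
Profit = (46.8 − 14)·131.2 = 4303.36.

4303.36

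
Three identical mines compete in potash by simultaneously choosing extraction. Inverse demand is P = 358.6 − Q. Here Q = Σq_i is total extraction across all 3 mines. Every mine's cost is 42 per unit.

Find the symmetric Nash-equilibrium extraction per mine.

A representative mine's profit is π_i = q_i(358.6 − Q) − 42q_i, with Q = q_i + Σ_{j≠i} q_j.
First-order condition: 316.6 − 2q_i − Σ_{j≠i} q_j = 0.
In a symmetric equilibrium every mine chooses the same q, so Σ_{j≠i} q_j = 2q. The condition becomes 316.6 − 4q = 0, giving q = 316.6/4 = 79.15.

79.15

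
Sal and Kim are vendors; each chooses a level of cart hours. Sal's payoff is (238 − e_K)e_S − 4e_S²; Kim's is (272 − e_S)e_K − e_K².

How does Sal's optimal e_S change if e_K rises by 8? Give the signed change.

Expanding Sal's payoff: 238e_S − e_Ke_S − 4e_S².
∂π/∂e_S = 238 − e_K − 8e_S = 0, so e_S = 29.75 − 0.125e_K.
The reaction-function slope is −0.125, so an 8-unit rise in e_K moves e_S by −0.125 × 8 = −1. Sal's best response falls — the actions are strategic substitutes.

-1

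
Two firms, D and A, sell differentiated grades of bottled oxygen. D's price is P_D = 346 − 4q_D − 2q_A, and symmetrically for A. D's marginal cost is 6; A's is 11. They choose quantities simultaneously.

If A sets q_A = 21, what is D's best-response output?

Firm D's profit: π = q_D(346 − 4q_D − 2q_A) − 6q_D.
∂π/∂q_D = 340 − 8q_D − 2q_A = 0 ⇒ q_D = 42.5 − 0.25q_A.
At q_A = 21: q_D = 42.5 − 0.25·21 = 37.25.

37.25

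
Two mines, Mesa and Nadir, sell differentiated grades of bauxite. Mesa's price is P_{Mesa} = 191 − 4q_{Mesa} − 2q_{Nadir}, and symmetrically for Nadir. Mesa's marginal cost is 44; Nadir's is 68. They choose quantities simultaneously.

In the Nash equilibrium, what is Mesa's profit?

Mine Mesa's profit: π = q_{Mesa}(191 − 4q_{Mesa} − 2q_{Nadir}) − 44q_{Mesa}.
∂π/∂q_{Mesa} = 147 − 8q_{Mesa} − 2q_{Nadir} = 0 ⇒ q_{Mesa} = 18.375 − 0.25q_{Nadir}.
Similarly q_{Nadir} = 15.375 − 0.25q_{Mesa}.
Plugging q_{Nadir} into Mesa's best response: q_{Mesa} = 18.375 − 0.25(15.375 − 0.25q_{Mesa}) ⇒ 0.9375q_{Mesa} = 465/32, so q_{Mesa} = 15.5.
Then q_{Nadir} = 15.375 − 0.25·15.5 = 11.5.
P_{Mesa} = 191 − 4·15.5 − 2·11.5 = 106.
Profit = (106 − 44)·15.5 = 961.

961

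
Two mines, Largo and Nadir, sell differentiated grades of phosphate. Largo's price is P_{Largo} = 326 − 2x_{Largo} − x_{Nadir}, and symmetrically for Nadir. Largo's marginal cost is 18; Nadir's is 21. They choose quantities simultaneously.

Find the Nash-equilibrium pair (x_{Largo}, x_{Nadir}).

Mine Largo's profit: π = x_{Largo}(326 − 2x_{Largo} − x_{Nadir}) − 18x_{Largo}.
∂π/∂x_{Largo} = 308 − 4x_{Largo} − x_{Nadir} = 0 ⇒ x_{Largo} = 77 − 0.25x_{Nadir}.
Similarly x_{Nadir} = 76.25 − 0.25x_{Largo}.
Substituting the second reaction function into the first: x_{Largo} = 77 − 0.25(76.25 − 0.25x_{Largo}), which gives 0.9375x_{Largo} = 57.9375 ⇒ x_{Largo} = 61.8.
Then x_{Nadir} = 76.25 − 0.25·61.8 = 60.8.

61.8, 60.8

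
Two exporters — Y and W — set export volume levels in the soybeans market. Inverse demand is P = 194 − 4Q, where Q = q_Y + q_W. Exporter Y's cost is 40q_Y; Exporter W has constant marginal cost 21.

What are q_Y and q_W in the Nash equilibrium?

11.25, 16

Exporter Y's profit: π = q_Y(194 − 4(q_Y + q_W)) − 40q_Y.
∂π/∂q_Y = 154 − 8q_Y − 4q_W = 0, so q_Y = 19.25 − 0.5q_W.
By the same steps for W: q_W = 21.625 − 0.5q_Y.
Substituting the second reaction function into the first: q_Y = 19.25 − 0.5(21.625 − 0.5q_Y), which gives 0.75q_Y = 8.4375 ⇒ q_Y = 11.25.
Then q_W = 21.625 − 0.5·11.25 = 16.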